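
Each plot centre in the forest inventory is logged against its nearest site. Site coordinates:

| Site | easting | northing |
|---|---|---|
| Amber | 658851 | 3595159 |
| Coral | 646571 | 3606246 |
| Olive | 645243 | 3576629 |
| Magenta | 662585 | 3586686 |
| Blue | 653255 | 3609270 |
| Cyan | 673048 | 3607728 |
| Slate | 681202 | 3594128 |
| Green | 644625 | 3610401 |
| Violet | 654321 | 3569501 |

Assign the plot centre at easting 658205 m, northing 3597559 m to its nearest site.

Amber

Squared distances to each site:
Amber: 6177316.000; Coral: 210813925.000; Olive: 606078344.000; Magenta: 137406529.000; Blue: 161650021.000; Cyan: 323723210.000; Slate: 540633770.000; Green: 349333364.000; Violet: 802336820.000.
Minimum at Amber.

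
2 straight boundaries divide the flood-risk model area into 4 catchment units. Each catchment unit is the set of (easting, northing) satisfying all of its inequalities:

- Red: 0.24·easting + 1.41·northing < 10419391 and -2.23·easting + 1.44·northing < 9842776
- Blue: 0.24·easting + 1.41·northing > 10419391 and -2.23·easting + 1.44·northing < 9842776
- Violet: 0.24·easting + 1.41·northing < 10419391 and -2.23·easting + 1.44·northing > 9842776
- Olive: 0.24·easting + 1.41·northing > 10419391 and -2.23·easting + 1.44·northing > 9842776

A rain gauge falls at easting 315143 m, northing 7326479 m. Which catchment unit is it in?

Violet

0.24·315143 + 1.41·7326479 = 10405969.710, which is < 10419391
-2.23·315143 + 1.44·7326479 = 9847360.870, which is > 9842776
This sign pattern matches Violet.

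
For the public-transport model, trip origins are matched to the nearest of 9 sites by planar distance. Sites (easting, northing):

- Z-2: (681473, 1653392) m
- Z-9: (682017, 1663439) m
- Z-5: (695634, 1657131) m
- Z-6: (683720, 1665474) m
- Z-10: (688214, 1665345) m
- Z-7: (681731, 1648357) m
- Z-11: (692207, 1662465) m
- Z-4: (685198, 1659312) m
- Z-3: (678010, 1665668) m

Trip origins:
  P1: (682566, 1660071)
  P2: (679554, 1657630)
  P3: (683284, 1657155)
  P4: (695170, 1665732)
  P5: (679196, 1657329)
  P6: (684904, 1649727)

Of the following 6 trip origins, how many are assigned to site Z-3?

0

P1 → Z-4
P2 → Z-2
P3 → Z-4
P4 → Z-11
P5 → Z-2
P6 → Z-7
0 of the 6 go to Z-3.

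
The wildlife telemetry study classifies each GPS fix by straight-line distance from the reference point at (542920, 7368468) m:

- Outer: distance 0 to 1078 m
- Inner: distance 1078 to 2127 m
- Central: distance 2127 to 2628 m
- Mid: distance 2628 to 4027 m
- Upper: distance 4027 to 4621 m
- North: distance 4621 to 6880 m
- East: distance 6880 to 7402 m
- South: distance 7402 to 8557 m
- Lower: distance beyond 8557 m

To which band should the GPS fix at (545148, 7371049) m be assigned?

Distance = √((545148−542920)² + (7371049−7368468)²) = √(4963984.000 + 6661561.000) = 3409.625 m.
2628 ≤ 3409.625 < 4027 → Mid.

Mid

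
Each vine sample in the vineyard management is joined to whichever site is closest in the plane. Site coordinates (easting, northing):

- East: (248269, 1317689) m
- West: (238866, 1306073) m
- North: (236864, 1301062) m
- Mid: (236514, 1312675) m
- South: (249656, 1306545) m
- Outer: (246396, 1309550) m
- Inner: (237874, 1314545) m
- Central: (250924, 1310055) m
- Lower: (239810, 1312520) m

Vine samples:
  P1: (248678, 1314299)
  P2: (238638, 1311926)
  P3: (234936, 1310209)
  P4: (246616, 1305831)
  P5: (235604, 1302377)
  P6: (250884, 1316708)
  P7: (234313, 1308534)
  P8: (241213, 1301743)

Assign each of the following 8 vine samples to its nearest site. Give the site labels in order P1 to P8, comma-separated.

P1 → East (d²=11659381.00)
P2 → Lower (d²=1726420.00)
P3 → Mid (d²=8571240.00)
P4 → South (d²=9751396.00)
P5 → North (d²=3316825.00)
P6 → East (d²=7800586.00)
P7 → Mid (d²=21992282.00)
P8 → North (d²=19377562.00)

East, Lower, Mid, South, North, East, Mid, North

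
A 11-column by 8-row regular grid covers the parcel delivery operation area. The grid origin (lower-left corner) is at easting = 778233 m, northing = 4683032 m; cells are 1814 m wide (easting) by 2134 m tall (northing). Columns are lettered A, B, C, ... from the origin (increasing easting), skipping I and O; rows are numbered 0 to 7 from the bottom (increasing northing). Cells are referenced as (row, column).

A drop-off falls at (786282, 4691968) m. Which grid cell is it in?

Column index: ⌊(786282 − 778233) / 1814⌋ = ⌊4.437⌋ = 4 → column E
Row offset from origin: ⌊(4691968 − 4683032) / 2134⌋ = ⌊4.187⌋ = 4 → row 4

(4, E)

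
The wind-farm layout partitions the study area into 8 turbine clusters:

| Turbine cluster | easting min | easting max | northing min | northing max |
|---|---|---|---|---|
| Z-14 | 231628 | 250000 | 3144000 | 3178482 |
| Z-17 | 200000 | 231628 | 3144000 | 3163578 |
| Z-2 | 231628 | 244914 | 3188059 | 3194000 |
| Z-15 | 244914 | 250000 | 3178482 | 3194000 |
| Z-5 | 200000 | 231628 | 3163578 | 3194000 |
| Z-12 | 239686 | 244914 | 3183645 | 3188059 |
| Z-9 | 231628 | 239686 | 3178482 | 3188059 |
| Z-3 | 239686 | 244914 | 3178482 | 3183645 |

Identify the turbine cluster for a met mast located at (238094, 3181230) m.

The point has easting = 238094 and northing = 3181230.
Only Z-9 satisfies 231628 ≤ easting ≤ 239686 and 3178482 ≤ northing ≤ 3188059.

Z-9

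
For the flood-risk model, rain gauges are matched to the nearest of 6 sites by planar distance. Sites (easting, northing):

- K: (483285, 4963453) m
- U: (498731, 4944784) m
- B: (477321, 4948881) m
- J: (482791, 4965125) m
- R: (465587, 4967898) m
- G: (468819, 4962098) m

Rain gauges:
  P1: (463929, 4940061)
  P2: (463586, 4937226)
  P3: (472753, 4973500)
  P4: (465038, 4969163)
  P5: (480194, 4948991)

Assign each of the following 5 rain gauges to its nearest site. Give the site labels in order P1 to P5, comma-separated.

B, B, R, R, B

P1 → B (d²=257138064.00)
P2 → B (d²=324489250.00)
P3 → R (d²=82733960.00)
P4 → R (d²=1901626.00)
P5 → B (d²=8266229.00)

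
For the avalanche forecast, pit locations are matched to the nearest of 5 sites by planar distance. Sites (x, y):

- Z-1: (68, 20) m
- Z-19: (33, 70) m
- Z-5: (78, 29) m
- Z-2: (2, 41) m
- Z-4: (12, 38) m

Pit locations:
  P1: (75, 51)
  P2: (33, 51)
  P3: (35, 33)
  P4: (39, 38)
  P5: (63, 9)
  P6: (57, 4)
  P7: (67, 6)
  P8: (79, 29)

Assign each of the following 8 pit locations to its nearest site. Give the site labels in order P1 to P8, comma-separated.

P1 → Z-5 (d²=493.00)
P2 → Z-19 (d²=361.00)
P3 → Z-4 (d²=554.00)
P4 → Z-4 (d²=729.00)
P5 → Z-1 (d²=146.00)
P6 → Z-1 (d²=377.00)
P7 → Z-1 (d²=197.00)
P8 → Z-5 (d²=1.00)

Z-5, Z-19, Z-4, Z-4, Z-1, Z-1, Z-1, Z-5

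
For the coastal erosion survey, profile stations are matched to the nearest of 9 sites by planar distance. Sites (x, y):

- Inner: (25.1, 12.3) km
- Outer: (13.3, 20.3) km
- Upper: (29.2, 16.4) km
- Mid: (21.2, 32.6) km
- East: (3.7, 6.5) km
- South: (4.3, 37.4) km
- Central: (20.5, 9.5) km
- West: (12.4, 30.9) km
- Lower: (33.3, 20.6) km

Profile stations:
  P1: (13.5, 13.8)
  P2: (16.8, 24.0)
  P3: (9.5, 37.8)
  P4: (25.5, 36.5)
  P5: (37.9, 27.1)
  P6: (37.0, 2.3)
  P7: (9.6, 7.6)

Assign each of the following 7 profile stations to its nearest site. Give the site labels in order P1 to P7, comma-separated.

Outer, Outer, South, Mid, Lower, Inner, East

P1 → Outer (d²=42.29)
P2 → Outer (d²=25.94)
P3 → South (d²=27.20)
P4 → Mid (d²=33.70)
P5 → Lower (d²=63.41)
P6 → Inner (d²=241.61)
P7 → East (d²=36.02)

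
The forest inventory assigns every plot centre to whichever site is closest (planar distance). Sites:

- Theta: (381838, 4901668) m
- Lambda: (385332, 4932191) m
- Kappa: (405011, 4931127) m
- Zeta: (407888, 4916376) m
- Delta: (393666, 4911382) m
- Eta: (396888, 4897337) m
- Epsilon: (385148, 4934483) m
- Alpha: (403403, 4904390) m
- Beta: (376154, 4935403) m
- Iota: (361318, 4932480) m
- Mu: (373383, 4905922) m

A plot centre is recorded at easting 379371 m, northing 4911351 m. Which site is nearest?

Squared distances to each site:
Theta: 99846578.000; Lambda: 469839121.000; Kappa: 1048499776.000; Zeta: 838469914.000; Delta: 204347986.000; Eta: 503237485.000; Epsilon: 568463153.000; Alpha: 625992545.000; Beta: 588847793.000; Iota: 772345450.000; Mu: 65330185.000.
Minimum at Mu.

Mu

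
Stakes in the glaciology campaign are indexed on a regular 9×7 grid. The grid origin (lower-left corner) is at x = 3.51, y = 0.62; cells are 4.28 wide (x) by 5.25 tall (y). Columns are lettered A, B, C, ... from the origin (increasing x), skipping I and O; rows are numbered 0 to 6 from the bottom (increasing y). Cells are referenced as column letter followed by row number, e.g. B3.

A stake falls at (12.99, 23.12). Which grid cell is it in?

C4

Column index: ⌊(12.99 − 3.51) / 4.28⌋ = ⌊2.215⌋ = 2 → column C
Row offset from origin: ⌊(23.12 − 0.62) / 5.25⌋ = ⌊4.286⌋ = 4 → row 4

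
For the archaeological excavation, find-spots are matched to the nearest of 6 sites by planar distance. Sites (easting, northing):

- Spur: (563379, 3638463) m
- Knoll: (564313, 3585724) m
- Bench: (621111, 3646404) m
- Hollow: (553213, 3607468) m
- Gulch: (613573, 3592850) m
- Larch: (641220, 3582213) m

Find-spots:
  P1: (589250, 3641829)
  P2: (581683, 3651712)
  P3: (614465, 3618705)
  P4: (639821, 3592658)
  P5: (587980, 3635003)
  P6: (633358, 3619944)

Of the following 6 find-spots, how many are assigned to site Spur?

P1 → Spur
P2 → Spur
P3 → Gulch
P4 → Larch
P5 → Spur
P6 → Bench
3 of the 6 go to Spur.

3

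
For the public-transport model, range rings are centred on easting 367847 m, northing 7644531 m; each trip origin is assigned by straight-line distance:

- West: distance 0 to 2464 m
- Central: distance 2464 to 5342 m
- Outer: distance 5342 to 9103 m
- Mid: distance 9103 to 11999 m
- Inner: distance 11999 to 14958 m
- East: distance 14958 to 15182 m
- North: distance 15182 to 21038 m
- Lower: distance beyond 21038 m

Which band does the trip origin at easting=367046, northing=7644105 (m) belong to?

Distance = √((367046−367847)² + (7644105−7644531)²) = √(641601.000 + 181476.000) = 907.236 m.
0 ≤ 907.236 < 2464 → West.

West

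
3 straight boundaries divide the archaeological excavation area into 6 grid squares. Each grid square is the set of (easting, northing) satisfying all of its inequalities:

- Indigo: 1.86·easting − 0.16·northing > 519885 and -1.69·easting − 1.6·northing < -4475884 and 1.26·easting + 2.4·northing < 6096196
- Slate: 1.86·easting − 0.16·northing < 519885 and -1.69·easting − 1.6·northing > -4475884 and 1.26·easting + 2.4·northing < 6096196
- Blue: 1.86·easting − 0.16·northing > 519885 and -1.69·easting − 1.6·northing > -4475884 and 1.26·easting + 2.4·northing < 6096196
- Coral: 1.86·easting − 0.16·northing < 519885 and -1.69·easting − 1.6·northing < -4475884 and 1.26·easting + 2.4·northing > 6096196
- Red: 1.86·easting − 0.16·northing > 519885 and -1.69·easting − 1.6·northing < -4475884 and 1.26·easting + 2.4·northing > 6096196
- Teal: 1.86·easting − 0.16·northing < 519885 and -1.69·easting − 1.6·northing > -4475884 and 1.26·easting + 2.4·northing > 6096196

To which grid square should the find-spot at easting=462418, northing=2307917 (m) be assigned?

Teal

1.86·462418 − 0.16·2307917 = 490830.760, which is < 519885
-1.69·462418 − 1.6·2307917 = -4474153.620, which is > -4475884
1.26·462418 + 2.4·2307917 = 6121647.480, which is > 6096196
This sign pattern matches Teal.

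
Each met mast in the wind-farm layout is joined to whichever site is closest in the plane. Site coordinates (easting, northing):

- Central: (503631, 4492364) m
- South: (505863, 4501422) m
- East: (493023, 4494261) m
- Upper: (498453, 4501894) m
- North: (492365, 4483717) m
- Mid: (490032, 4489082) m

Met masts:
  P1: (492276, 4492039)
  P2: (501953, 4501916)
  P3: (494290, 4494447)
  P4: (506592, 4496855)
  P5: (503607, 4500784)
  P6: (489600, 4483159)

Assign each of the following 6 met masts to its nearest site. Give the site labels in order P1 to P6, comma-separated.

P1 → East (d²=5495293.00)
P2 → Upper (d²=12250484.00)
P3 → East (d²=1639885.00)
P4 → South (d²=21388930.00)
P5 → South (d²=5496580.00)
P6 → North (d²=7956589.00)

East, Upper, East, South, South, North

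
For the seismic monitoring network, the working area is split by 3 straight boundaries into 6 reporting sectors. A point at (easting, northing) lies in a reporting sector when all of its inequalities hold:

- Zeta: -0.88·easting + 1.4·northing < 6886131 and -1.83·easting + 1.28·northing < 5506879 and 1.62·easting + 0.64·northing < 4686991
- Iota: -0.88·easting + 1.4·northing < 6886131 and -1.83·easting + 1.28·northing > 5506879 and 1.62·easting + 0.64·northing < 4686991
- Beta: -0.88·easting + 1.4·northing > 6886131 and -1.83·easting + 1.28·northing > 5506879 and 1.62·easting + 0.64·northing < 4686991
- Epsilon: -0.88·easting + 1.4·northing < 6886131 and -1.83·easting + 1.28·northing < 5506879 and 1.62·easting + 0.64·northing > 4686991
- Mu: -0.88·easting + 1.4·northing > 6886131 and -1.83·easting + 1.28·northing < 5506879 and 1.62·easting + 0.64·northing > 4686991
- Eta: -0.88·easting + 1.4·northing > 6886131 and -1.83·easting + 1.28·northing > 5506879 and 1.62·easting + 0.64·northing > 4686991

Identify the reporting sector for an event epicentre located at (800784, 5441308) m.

-0.88·800784 + 1.4·5441308 = 6913141.280, which is > 6886131
-1.83·800784 + 1.28·5441308 = 5499439.520, which is < 5506879
1.62·800784 + 0.64·5441308 = 4779707.200, which is > 4686991
This sign pattern matches Mu.

Mu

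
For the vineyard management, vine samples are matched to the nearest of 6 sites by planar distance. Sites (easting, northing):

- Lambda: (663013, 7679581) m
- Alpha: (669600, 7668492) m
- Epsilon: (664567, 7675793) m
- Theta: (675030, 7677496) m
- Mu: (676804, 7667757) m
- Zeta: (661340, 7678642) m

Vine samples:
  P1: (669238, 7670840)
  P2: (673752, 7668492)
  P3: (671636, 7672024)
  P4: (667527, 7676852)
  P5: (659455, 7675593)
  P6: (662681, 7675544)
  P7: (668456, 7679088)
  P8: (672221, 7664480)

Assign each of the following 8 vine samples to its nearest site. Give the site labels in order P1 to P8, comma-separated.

P1 → Alpha (d²=5644148.00)
P2 → Mu (d²=9854929.00)
P3 → Alpha (d²=16620320.00)
P4 → Epsilon (d²=9883081.00)
P5 → Zeta (d²=12849626.00)
P6 → Epsilon (d²=3618997.00)
P7 → Epsilon (d²=25981346.00)
P8 → Alpha (d²=22965785.00)

Alpha, Mu, Alpha, Epsilon, Zeta, Epsilon, Epsilon, Alpha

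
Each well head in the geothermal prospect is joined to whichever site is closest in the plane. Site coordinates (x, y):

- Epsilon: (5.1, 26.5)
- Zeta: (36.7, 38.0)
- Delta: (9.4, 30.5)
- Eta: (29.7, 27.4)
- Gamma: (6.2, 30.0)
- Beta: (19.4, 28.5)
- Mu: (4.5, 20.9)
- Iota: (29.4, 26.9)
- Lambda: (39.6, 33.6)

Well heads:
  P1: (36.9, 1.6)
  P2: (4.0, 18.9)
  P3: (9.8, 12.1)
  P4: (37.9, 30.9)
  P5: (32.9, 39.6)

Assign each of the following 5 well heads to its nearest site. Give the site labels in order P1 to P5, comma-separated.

Iota, Mu, Mu, Lambda, Zeta

P1 → Iota (d²=696.34)
P2 → Mu (d²=4.25)
P3 → Mu (d²=105.53)
P4 → Lambda (d²=10.18)
P5 → Zeta (d²=17.00)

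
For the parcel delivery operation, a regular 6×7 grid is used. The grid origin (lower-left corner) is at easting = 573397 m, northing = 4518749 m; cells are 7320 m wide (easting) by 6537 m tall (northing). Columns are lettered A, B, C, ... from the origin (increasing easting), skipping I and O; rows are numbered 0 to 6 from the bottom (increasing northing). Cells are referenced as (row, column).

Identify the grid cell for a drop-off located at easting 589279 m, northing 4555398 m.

Column index: ⌊(589279 − 573397) / 7320⌋ = ⌊2.170⌋ = 2 → column C
Row offset from origin: ⌊(4555398 − 4518749) / 6537⌋ = ⌊5.606⌋ = 5 → row 5

(5, C)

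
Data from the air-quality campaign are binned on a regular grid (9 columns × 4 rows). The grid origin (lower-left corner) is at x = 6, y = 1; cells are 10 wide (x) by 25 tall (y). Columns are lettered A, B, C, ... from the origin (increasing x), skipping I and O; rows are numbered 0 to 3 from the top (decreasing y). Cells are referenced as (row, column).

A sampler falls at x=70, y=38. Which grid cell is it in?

(2, G)

Column index: ⌊(70 − 6) / 10⌋ = ⌊6.400⌋ = 6 → column G
Row offset from origin: ⌊(38 − 1) / 25⌋ = ⌊1.480⌋ = 1 → row 2 (counted from top)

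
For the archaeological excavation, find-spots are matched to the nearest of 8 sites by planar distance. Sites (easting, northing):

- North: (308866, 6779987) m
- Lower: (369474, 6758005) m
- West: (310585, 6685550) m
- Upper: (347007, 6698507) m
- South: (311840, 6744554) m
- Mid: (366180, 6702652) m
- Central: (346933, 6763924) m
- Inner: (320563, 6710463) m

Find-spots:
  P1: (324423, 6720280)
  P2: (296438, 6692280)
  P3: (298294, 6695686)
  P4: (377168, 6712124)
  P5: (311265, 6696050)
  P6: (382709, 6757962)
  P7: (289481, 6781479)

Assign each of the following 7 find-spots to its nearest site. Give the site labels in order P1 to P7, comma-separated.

P1 → Inner (d²=111273089.00)
P2 → West (d²=245430509.00)
P3 → West (d²=253807177.00)
P4 → Mid (d²=210454928.00)
P5 → West (d²=110712400.00)
P6 → Lower (d²=175167074.00)
P7 → North (d²=378004289.00)

Inner, West, West, Mid, West, Lower, North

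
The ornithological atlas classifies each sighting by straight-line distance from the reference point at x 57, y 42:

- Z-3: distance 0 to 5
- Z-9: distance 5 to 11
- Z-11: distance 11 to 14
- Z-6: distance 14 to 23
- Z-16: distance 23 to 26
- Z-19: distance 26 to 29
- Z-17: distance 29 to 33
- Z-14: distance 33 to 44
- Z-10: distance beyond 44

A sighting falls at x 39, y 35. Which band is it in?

Z-6

Distance = √((39−57)² + (35−42)²) = √(324.000 + 49.000) = 19.313.
14 ≤ 19.313 < 23 → Z-6.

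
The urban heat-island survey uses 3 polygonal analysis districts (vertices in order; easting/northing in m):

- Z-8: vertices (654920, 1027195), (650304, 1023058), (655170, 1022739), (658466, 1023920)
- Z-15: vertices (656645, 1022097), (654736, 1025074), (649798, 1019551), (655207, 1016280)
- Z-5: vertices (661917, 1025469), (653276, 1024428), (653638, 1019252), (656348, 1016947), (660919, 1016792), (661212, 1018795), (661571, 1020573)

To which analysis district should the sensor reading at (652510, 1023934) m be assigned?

Cast a ray rightward from (652510, 1023934). For each polygon, the edges (by vertex number in listed order) whose endpoints lie on opposite sides of northing = 1023934, where each meets that height, and whether that is right or left of the point:
Z-8: 1–2 at easting≈651281.4 (left), 4–1 at easting≈658450.8 (right) → 1 crossing.
Z-15: 1–2 at easting≈655467.0 (right), 2–3 at easting≈653716.7 (right) → 2 crossings.
Z-5: 2–3 at easting≈653310.5 (right), 7–1 at easting≈661808.5 (right) → 2 crossings.
Only Z-8 has an odd count, so the point is inside Z-8.

Z-8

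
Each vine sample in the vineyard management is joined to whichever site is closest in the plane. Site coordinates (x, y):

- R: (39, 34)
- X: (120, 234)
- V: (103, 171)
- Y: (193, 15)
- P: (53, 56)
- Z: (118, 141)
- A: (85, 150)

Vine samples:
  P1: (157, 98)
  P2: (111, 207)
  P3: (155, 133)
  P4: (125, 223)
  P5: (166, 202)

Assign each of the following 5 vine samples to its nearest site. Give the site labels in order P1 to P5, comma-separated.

P1 → Z (d²=3370.00)
P2 → X (d²=810.00)
P3 → Z (d²=1433.00)
P4 → X (d²=146.00)
P5 → X (d²=3140.00)

Z, X, Z, X, X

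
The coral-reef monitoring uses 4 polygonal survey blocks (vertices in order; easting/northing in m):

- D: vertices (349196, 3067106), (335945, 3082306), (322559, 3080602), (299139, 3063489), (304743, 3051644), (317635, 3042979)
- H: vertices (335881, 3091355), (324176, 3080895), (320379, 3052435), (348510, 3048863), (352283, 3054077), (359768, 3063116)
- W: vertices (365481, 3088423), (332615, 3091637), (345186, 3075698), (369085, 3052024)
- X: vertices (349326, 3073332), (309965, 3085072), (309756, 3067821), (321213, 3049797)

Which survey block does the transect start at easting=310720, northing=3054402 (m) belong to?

D

Cast a ray rightward from (310720, 3054402). For each polygon, the edges (by vertex number in listed order) whose endpoints lie on opposite sides of northing = 3054402, where each meets that height, and whether that is right or left of the point:
D: 4–5 at easting≈303438.2 (left), 6–1 at easting≈332577.6 (right) → 1 crossing.
H: 2–3 at easting≈320641.4 (right), 5–6 at easting≈352552.1 (right) → 2 crossings.
W: 3–4 at easting≈366684.4 (right), 4–1 at easting≈368849.5 (right) → 2 crossings.
X: 3–4 at easting≈318285.8 (right), 4–1 at easting≈326713.8 (right) → 2 crossings.
Only D has an odd count, so the point is inside D.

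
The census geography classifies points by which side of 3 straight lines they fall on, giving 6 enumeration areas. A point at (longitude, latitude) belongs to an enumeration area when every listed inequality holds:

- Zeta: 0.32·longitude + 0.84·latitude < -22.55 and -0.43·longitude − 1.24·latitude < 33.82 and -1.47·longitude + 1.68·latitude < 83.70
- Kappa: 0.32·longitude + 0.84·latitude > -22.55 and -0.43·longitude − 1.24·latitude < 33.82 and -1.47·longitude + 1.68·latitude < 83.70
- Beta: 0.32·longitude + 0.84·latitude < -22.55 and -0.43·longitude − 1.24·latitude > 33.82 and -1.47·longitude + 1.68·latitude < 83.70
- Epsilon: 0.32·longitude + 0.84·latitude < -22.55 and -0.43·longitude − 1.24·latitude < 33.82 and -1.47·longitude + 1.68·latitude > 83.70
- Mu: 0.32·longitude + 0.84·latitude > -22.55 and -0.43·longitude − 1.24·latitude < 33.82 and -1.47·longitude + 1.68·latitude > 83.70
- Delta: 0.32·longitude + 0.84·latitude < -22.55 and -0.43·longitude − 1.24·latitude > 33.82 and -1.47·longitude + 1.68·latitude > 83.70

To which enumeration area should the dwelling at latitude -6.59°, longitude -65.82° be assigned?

Delta

0.32·-65.82 + 0.84·-6.59 = -26.598, which is < -22.55
-0.43·-65.82 − 1.24·-6.59 = 36.474, which is > 33.82
-1.47·-65.82 + 1.68·-6.59 = 85.684, which is > 83.70
This sign pattern matches Delta.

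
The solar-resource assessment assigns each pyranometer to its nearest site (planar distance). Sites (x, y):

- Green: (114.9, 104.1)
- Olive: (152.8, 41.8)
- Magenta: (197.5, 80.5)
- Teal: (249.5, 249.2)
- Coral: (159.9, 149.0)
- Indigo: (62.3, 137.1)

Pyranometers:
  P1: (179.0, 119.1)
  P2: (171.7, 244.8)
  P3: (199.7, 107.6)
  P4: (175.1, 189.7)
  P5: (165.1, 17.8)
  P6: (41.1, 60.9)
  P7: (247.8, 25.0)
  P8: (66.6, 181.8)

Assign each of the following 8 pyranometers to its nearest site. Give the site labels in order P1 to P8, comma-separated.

P1 → Coral (d²=1258.82)
P2 → Teal (d²=6072.20)
P3 → Magenta (d²=739.25)
P4 → Coral (d²=1887.53)
P5 → Olive (d²=727.29)
P6 → Indigo (d²=6255.88)
P7 → Magenta (d²=5610.34)
P8 → Indigo (d²=2016.58)

Coral, Teal, Magenta, Coral, Olive, Indigo, Magenta, Indigo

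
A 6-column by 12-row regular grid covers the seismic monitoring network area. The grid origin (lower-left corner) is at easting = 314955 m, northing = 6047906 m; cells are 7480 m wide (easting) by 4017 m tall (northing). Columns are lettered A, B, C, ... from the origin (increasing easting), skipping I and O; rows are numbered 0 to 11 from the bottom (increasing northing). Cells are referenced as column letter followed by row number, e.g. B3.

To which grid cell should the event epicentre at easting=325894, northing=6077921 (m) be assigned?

B7

Column index: ⌊(325894 − 314955) / 7480⌋ = ⌊1.462⌋ = 1 → column B
Row offset from origin: ⌊(6077921 − 6047906) / 4017⌋ = ⌊7.472⌋ = 7 → row 7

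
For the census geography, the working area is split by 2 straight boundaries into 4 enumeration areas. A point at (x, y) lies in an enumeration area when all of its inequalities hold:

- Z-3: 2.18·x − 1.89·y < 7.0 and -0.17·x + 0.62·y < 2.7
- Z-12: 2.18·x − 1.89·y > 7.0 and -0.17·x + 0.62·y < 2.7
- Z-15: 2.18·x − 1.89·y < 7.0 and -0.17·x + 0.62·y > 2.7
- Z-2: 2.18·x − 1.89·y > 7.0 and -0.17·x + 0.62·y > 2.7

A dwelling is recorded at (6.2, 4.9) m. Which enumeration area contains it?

Z-3

2.18·6.2 − 1.89·4.9 = 4.255, which is < 7.0
-0.17·6.2 + 0.62·4.9 = 1.984, which is < 2.7
This sign pattern matches Z-3.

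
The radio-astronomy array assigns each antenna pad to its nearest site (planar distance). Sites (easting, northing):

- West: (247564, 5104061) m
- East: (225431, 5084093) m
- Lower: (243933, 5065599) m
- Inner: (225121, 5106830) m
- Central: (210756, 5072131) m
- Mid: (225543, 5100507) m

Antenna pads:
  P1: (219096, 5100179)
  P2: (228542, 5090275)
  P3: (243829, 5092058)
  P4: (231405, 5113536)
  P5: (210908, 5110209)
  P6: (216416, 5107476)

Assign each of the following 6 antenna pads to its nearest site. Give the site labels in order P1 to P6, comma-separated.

P1 → Mid (d²=41671393.00)
P2 → East (d²=47895445.00)
P3 → West (d²=158022234.00)
P4 → Inner (d²=84459092.00)
P5 → Inner (d²=213427010.00)
P6 → Inner (d²=76194341.00)

Mid, East, West, Inner, Inner, Inner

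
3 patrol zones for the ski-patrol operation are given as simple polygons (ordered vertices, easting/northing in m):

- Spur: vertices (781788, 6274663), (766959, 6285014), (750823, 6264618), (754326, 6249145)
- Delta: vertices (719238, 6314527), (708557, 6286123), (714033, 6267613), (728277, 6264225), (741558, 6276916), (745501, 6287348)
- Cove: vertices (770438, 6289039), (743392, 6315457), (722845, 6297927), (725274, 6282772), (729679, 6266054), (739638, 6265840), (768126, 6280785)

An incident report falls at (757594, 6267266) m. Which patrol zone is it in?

Spur

Cast a ray rightward from (757594, 6267266). For each polygon, the edges (by vertex number in listed order) whose endpoints lie on opposite sides of northing = 6267266, where each meets that height, and whether that is right or left of the point:
Spur: 2–3 at easting≈752917.9 (left), 4–1 at easting≈773827.5 (right) → 1 crossing.
Delta: 3–4 at easting≈715491.9 (left), 4–5 at easting≈731459.4 (left) → 0 crossings.
Cove: 4–5 at easting≈729359.7 (left), 6–7 at easting≈742356.2 (left) → 0 crossings.
Only Spur has an odd count, so the point is inside Spur.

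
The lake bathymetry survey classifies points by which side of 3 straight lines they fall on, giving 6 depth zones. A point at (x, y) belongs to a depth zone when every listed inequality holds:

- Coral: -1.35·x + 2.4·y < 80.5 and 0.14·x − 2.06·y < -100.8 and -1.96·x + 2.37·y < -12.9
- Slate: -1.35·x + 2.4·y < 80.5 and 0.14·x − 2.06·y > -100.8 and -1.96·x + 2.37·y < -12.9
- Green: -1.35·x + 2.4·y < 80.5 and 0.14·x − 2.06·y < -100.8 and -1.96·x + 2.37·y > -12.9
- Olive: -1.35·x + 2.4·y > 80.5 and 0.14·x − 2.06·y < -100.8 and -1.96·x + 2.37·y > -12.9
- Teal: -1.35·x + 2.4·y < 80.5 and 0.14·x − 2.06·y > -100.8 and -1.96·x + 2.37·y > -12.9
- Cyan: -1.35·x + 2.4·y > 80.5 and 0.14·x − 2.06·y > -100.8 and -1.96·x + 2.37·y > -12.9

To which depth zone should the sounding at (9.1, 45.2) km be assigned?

-1.35·9.1 + 2.4·45.2 = 96.195, which is > 80.5
0.14·9.1 − 2.06·45.2 = -91.838, which is > -100.8
-1.96·9.1 + 2.37·45.2 = 89.288, which is > -12.9
This sign pattern matches Cyan.

Cyan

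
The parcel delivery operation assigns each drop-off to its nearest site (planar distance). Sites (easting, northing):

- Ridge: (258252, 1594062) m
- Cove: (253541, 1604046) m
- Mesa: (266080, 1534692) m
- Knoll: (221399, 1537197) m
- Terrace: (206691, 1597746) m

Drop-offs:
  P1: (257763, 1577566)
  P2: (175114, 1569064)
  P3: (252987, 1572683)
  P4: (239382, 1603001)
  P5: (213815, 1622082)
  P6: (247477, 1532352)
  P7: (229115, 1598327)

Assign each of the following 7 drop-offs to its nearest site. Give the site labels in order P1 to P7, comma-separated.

Ridge, Terrace, Ridge, Cove, Terrace, Mesa, Terrace

P1 → Ridge (d²=272357137.00)
P2 → Terrace (d²=1819764053.00)
P3 → Ridge (d²=484781866.00)
P4 → Cove (d²=201569306.00)
P5 → Terrace (d²=642992272.00)
P6 → Mesa (d²=351547209.00)
P7 → Terrace (d²=503173337.00)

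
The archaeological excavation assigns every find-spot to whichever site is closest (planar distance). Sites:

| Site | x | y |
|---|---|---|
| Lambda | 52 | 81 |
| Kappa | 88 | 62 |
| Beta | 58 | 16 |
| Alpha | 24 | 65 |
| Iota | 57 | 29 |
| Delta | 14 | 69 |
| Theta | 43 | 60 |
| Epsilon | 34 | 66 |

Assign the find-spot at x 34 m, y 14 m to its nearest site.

Beta

Squared distances to each site:
Lambda: 4813.000; Kappa: 5220.000; Beta: 580.000; Alpha: 2701.000; Iota: 754.000; Delta: 3425.000; Theta: 2197.000; Epsilon: 2704.000.
Minimum at Beta.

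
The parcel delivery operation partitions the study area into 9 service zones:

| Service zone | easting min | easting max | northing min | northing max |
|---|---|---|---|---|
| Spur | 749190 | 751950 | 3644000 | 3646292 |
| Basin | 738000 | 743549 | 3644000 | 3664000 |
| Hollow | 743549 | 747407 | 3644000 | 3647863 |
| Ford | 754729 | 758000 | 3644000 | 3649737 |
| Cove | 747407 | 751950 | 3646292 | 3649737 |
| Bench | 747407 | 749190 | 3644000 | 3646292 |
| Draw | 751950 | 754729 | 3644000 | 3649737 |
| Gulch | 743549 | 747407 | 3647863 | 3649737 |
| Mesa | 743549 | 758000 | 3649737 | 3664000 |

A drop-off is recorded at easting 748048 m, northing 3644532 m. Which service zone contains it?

Bench

The point has easting = 748048 and northing = 3644532.
Only Bench satisfies 747407 ≤ easting ≤ 749190 and 3644000 ≤ northing ≤ 3646292.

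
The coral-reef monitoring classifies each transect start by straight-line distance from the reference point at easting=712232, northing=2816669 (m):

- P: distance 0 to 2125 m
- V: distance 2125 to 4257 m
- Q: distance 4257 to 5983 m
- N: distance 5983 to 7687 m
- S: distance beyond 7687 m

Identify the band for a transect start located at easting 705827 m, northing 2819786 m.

N

Distance = √((705827−712232)² + (2819786−2816669)²) = √(41024025.000 + 9715689.000) = 7123.181 m.
5983 ≤ 7123.181 < 7687 → N.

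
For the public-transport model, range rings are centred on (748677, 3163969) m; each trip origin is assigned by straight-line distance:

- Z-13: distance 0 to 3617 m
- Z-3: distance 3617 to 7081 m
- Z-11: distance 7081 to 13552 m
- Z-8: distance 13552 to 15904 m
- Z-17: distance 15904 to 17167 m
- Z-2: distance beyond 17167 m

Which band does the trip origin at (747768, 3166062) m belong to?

Z-13

Distance = √((747768−748677)² + (3166062−3163969)²) = √(826281.000 + 4380649.000) = 2281.870 m.
0 ≤ 2281.870 < 3617 → Z-13.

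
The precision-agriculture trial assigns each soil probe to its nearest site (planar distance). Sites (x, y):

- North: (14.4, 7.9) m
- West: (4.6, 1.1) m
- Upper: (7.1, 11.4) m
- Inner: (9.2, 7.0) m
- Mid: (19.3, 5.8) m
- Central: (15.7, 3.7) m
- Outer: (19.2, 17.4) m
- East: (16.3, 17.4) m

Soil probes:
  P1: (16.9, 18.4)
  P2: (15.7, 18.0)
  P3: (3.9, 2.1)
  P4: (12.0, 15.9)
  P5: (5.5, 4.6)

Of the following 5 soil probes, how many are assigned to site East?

P1 → East
P2 → East
P3 → West
P4 → East
P5 → West
3 of the 5 go to East.

3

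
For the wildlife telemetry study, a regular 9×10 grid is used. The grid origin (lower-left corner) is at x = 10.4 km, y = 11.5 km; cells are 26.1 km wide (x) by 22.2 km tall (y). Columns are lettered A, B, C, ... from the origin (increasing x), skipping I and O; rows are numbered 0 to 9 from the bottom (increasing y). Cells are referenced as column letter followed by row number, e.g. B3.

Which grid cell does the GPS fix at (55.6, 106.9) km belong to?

Column index: ⌊(55.6 − 10.4) / 26.1⌋ = ⌊1.732⌋ = 1 → column B
Row offset from origin: ⌊(106.9 − 11.5) / 22.2⌋ = ⌊4.297⌋ = 4 → row 4

B4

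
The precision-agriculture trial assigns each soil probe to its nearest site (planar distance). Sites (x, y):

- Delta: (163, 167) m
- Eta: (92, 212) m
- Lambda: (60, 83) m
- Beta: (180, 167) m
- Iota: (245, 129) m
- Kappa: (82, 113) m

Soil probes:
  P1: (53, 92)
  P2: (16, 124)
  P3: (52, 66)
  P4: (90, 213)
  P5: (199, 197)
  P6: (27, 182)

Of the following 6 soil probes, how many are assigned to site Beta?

1

P1 → Lambda
P2 → Lambda
P3 → Lambda
P4 → Eta
P5 → Beta
P6 → Eta
1 of the 6 goes to Beta.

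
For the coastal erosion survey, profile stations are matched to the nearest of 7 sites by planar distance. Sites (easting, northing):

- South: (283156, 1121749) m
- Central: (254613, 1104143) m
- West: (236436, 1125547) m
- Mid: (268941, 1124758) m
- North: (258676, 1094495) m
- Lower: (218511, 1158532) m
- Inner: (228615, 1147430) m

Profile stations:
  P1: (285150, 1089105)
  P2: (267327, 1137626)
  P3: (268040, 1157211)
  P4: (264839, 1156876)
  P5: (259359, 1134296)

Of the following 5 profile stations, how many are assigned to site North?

P1 → North
P2 → Mid
P3 → Mid
P4 → Mid
P5 → Mid
1 of the 5 goes to North.

1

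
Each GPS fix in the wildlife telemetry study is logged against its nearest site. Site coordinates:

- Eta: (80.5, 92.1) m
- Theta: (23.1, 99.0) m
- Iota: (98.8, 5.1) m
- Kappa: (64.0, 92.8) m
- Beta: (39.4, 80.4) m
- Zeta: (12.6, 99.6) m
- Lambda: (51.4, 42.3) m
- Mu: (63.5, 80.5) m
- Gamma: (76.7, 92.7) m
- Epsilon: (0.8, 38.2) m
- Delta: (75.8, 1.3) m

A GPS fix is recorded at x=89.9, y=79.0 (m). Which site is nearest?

Eta

Squared distances to each site:
Eta: 259.970; Theta: 4862.240; Iota: 5540.420; Kappa: 861.250; Beta: 2552.210; Zeta: 6399.650; Lambda: 2829.140; Mu: 699.210; Gamma: 361.930; Epsilon: 9603.450; Delta: 6236.100.
Minimum at Eta.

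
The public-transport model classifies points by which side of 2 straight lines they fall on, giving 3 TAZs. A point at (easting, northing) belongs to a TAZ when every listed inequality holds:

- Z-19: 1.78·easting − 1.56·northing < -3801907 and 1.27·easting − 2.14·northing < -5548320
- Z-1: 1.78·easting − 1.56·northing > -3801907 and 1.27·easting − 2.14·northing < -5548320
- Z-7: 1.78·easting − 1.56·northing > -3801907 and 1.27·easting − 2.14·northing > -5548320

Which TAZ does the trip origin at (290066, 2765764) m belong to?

1.78·290066 − 1.56·2765764 = -3798274.360, which is > -3801907
1.27·290066 − 2.14·2765764 = -5550351.140, which is < -5548320
This sign pattern matches Z-1.

Z-1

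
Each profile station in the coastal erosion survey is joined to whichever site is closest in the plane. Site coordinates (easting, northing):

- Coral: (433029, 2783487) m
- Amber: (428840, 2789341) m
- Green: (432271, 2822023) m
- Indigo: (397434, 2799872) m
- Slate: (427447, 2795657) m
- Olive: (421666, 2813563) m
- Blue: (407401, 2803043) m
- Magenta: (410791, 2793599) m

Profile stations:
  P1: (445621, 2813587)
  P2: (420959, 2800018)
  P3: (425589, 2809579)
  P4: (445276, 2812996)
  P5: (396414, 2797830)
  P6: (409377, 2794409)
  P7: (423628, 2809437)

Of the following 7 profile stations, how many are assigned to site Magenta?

P1 → Green
P2 → Slate
P3 → Olive
P4 → Green
P5 → Indigo
P6 → Magenta
P7 → Olive
1 of the 7 goes to Magenta.

1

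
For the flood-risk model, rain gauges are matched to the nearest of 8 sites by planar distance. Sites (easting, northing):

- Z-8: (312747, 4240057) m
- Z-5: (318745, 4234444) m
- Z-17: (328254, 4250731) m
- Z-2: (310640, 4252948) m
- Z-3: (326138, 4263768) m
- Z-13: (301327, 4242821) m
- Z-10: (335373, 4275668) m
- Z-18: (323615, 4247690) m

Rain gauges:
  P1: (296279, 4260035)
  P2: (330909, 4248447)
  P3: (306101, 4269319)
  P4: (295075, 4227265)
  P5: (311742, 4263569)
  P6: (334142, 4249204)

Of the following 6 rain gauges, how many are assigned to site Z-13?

1

P1 → Z-2
P2 → Z-17
P3 → Z-2
P4 → Z-13
P5 → Z-2
P6 → Z-17
1 of the 6 goes to Z-13.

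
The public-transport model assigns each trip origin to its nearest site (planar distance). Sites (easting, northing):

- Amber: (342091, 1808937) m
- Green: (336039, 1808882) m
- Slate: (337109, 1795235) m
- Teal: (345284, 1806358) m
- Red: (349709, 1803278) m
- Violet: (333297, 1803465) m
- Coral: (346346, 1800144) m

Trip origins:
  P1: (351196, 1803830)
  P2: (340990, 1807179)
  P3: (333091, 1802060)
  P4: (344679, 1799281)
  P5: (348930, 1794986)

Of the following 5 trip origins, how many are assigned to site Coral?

P1 → Red
P2 → Amber
P3 → Violet
P4 → Coral
P5 → Coral
2 of the 5 go to Coral.

2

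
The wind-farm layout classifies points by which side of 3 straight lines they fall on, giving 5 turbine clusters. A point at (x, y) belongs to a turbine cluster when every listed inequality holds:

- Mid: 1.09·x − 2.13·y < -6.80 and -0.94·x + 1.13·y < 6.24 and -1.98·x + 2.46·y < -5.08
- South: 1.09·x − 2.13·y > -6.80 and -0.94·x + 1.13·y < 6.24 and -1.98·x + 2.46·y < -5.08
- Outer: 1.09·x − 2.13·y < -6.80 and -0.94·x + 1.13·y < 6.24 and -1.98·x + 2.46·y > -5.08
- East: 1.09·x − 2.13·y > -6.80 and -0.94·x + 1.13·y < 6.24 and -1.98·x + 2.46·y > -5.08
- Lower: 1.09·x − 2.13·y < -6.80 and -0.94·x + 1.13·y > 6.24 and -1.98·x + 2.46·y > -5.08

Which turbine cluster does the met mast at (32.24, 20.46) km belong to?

1.09·32.24 − 2.13·20.46 = -8.438, which is < -6.80
-0.94·32.24 + 1.13·20.46 = -7.186, which is < 6.24
-1.98·32.24 + 2.46·20.46 = -13.504, which is < -5.08
This sign pattern matches Mid.

Mid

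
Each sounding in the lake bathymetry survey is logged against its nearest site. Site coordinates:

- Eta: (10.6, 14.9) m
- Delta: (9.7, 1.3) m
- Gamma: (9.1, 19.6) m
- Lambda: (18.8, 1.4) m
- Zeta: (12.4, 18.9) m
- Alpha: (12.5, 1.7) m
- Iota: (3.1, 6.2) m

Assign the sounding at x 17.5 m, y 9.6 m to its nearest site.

Squared distances to each site:
Eta: 75.700; Delta: 129.730; Gamma: 170.560; Lambda: 68.930; Zeta: 112.500; Alpha: 87.410; Iota: 218.920.
Minimum at Lambda.

Lambda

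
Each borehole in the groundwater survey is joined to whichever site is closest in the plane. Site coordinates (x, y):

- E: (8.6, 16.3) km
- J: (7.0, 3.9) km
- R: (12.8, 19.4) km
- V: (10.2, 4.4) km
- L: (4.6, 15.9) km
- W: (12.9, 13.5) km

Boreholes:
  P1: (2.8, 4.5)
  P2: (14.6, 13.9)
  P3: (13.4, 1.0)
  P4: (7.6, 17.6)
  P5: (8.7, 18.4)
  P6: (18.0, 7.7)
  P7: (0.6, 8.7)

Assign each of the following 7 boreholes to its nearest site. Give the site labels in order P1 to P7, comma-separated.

P1 → J (d²=18.00)
P2 → W (d²=3.05)
P3 → V (d²=21.80)
P4 → E (d²=2.69)
P5 → E (d²=4.42)
P6 → W (d²=59.65)
P7 → J (d²=64.00)

J, W, V, E, E, W, J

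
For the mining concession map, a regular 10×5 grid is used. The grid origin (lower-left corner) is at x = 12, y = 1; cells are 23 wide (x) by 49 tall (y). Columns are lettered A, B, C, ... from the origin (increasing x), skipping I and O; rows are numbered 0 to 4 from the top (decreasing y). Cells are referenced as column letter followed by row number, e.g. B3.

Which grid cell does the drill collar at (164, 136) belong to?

G2

Column index: ⌊(164 − 12) / 23⌋ = ⌊6.609⌋ = 6 → column G
Row offset from origin: ⌊(136 − 1) / 49⌋ = ⌊2.755⌋ = 2 → row 2 (counted from top)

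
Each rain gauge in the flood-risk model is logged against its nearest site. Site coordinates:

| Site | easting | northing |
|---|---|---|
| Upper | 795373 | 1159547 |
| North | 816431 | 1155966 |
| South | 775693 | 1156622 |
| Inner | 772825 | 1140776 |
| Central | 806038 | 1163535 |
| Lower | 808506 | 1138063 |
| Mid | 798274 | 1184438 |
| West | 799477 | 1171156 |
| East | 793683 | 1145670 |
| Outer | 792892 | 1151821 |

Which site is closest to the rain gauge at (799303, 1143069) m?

East

Squared distances to each site:
Upper: 286969384.000; North: 459700993.000; South: 741115909.000; Inner: 706342333.000; Central: 464217381.000; Lower: 109755245.000; Mid: 1712453002.000; West: 788909845.000; East: 38349601.000; Outer: 117698425.000.
Minimum at East.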